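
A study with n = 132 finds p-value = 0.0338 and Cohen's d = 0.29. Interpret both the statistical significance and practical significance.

Statistically significant (p = 0.0338 < 0.05). Cohen's d = 0.29 indicates a small effect size. Both statistical and practical significance should be considered.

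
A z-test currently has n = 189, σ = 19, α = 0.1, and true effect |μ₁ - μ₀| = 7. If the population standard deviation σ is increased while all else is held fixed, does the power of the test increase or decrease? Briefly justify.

Power decreases: a larger σ inflates the standard error σ/√n, pulling the sampling distribution under H₁ back toward the critical value.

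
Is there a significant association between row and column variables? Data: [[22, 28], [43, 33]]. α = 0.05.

χ² = 1.911. df = 1, critical = 3.841. Fail to reject H₀. No evidence of dependence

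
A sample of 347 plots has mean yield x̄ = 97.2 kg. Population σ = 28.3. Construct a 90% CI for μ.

CI = x̄ ± z*(σ/√n) = 97.2 ± 1.645(28.3/√347) = 97.2 ± 2.5 = (94.7, 99.7)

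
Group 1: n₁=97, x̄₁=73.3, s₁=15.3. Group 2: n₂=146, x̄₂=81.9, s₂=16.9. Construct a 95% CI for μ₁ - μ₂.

Difference = -8.6. SE = √(15.3²/97 + 16.9²/146) = 2.09. CI = (-12.7, -4.5)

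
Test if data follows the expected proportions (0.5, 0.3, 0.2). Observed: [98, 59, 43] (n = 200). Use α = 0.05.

Expected: [100.0, 60.0, 40.0]. χ² = 0.282. df = 2, critical = 5.991. Fail to reject H₀.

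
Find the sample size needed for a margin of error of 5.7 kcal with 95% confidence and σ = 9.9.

n = (z*σ/E)² = (1.96×9.9/5.7)² = 11.6 → n = 12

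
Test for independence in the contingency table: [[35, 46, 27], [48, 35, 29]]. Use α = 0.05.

χ² = 3.53. df = 2, critical = 5.991. Fail to reject H₀. No evidence of dependence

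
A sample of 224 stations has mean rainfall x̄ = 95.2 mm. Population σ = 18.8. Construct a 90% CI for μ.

CI = x̄ ± z*(σ/√n) = 95.2 ± 1.645(18.8/√224) = 95.2 ± 2.07 = (93.13, 97.27)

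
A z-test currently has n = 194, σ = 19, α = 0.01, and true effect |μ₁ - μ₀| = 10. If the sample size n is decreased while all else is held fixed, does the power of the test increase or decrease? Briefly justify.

Power decreases: a smaller n inflates the standard error σ/√n, pulling the sampling distribution under H₁ back toward the critical value.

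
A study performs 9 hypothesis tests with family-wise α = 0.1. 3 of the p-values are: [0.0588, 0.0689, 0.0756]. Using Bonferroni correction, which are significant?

Bonferroni α = 0.1/9 = 0.01111. None of the given p-values are significant.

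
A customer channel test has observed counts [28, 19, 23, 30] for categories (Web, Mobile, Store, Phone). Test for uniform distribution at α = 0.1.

Expected = 25 each. χ² = Σ(O-E)²/E = 2.96. df = 3, critical value = 6.251. Fail to reject H₀.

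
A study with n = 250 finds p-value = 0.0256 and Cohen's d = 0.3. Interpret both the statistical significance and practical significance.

Statistically significant (p = 0.0256 < 0.05). Cohen's d = 0.3 indicates a small effect size. Both statistical and practical significance should be considered.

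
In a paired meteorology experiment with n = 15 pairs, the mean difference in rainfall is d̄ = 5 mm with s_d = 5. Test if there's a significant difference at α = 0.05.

t = d̄/(s_d/√n) = 5/(5/√15) = 3.873. df = 14, critical t = ±2.145. Reject H₀.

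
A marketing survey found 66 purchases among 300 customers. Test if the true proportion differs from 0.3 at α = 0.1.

p̂ = 0.22, p₀ = 0.3. z = (p̂ - p₀)/√(p₀(1-p₀)/n) = -3.024. Critical: ±1.645. Reject H₀.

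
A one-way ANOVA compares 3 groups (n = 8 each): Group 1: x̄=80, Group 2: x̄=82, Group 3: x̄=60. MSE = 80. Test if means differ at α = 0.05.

Grand mean = 74.0. SS_between = 2368.0, MS_between = 1184.0. F = 14.8, F_crit ≈ 3.467. Reject H₀.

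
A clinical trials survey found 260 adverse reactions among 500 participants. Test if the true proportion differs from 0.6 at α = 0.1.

p̂ = 0.52, p₀ = 0.6. z = (p̂ - p₀)/√(p₀(1-p₀)/n) = -3.651. Critical: ±1.645. Reject H₀.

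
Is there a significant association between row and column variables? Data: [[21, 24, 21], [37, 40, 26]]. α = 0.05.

χ² = 0.888. df = 2, critical = 5.991. Fail to reject H₀. No evidence of dependence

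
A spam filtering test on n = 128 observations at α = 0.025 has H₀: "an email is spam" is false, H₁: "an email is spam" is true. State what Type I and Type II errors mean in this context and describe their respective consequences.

Type I (false positive): concluding that an email is spam when it is not — a legitimate email is sent to the spam folder and the user misses it. Type II (false negative): failing to conclude that an email is spam when it is — a spam email lands in the inbox. Which is costlier depends on domain priorities and is a judgement call rather than a statistical fact.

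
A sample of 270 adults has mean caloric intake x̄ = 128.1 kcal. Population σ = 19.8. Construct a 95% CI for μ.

CI = x̄ ± z*(σ/√n) = 128.1 ± 1.96(19.8/√270) = 128.1 ± 2.36 = (125.74, 130.46)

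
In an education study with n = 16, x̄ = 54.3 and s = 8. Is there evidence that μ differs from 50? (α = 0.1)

t = (x̄ - μ₀)/(s/√n) = (54.3 - 50)/(8/√16) = 2.15. df = 15, critical t = ±1.753. Reject H₀.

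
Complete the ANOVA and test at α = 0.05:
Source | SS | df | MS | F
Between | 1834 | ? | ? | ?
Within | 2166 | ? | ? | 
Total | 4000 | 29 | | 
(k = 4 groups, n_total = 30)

df_between = 3, df_within = 26. MS_between = 611.33, MS_within = 83.31. F = 7.338, F_crit ≈ 2.975. Reject H₀.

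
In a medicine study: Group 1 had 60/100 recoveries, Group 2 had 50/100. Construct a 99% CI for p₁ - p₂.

p̂₁ = 0.6, p̂₂ = 0.5. Difference = 0.1. CI = (-0.08, 0.28)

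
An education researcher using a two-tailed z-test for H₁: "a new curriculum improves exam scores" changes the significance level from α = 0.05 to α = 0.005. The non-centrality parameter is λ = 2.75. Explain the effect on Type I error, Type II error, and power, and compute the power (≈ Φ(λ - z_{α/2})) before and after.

Decreasing α from 0.05 to 0.005:
• Type I error rate decreases (α is the Type I rate by definition).
• Critical value moves from z_{α/2} = 1.96 to 2.807, so power = Φ(λ - z_{α/2}) goes from Φ(2.75 - 1.96) = 0.785 to Φ(2.75 - 2.807) = 0.477.
• Type II error rate β = 1 - power therefore increases (0.215 → 0.523).
Appropriate when false positives are costly — here, adopting a curriculum that gives no real benefit — disruption for nothing.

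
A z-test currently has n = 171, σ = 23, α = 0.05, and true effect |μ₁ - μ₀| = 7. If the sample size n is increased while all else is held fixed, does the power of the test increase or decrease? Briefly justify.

Power increases: a larger n shrinks the standard error σ/√n, moving the sampling distribution under H₁ further from the critical value.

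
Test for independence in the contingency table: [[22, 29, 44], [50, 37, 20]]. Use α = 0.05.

χ² = 20.217. df = 2, critical = 5.991. Reject H₀. Variables are dependent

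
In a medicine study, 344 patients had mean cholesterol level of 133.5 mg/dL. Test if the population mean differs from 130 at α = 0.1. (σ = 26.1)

z = (x̄ - μ₀)/(σ/√n) = (133.5 - 130)/(26.1/√344) = 2.487. Critical value: ±1.645. Since |2.487| > 1.645, Reject H₀.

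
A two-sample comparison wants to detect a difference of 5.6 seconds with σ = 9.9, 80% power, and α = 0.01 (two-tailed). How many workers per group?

n per group = 2(z_α/2 + z_β)²σ²/d² = 2×(2.576 + 0.84)²×9.9²/5.6² = 72.9 → n = 73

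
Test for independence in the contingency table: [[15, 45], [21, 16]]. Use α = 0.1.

χ² = 9.889. df = 1, critical = 2.706. Reject H₀. Variables are dependent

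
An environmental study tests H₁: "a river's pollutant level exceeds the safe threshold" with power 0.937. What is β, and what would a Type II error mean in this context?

β = 1 - power = 1 - 0.937 = 0.063. A Type II error is failing to reject H₀ when H₀ is false (false negative) — here, failing to conclude that a river's pollutant level exceeds the safe threshold when in fact it is true. Consequence: allowing unsafe pollution to continue.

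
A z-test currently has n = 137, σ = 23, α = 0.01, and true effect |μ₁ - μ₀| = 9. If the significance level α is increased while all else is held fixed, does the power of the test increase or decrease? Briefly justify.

Power increases: a larger α lowers the critical value, so more of the H₁ sampling distribution falls in the rejection region.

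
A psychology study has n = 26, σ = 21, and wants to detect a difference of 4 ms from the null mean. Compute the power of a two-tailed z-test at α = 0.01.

SE = σ/√n = 21/√26 = 4.118. Non-centrality λ = d/SE = 4/4.118 = 0.971. Power ≈ Φ(λ - z_{α/2}) = Φ(0.971 - 2.576) = Φ(-1.605) = 0.054.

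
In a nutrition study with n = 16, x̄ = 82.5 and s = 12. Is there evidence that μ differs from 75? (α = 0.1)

t = (x̄ - μ₀)/(s/√n) = (82.5 - 75)/(12/√16) = 2.5. df = 15, critical t = ±1.753. Reject H₀.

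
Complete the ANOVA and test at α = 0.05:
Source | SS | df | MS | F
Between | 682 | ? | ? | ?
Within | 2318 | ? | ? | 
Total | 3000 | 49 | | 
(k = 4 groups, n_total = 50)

df_between = 3, df_within = 46. MS_between = 227.33, MS_within = 50.39. F = 4.511, F_crit ≈ 2.807. Reject H₀.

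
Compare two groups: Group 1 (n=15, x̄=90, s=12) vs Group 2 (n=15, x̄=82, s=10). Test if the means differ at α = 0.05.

Pooled sp = 11.05. t = 1.984, df = 28. Critical t = ±2.048. Fail to reject H₀.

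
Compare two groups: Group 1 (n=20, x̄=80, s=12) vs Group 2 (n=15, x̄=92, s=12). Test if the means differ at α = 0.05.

Pooled sp = 12.0. t = -2.928, df = 33. Critical t = ±2.035. Reject H₀.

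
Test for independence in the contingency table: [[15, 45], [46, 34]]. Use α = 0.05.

χ² = 14.729. df = 1, critical = 3.841. Reject H₀. Variables are dependent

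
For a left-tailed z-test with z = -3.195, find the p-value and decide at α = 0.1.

p = P(Z < -3.195) = Φ(-3.195) ≈ 0.0007. Since p < 0.1, reject H₀ (significant) at α = 0.1.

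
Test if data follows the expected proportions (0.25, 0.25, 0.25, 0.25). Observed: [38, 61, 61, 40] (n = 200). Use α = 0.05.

Expected: [50.0, 50.0, 50.0, 50.0]. χ² = 9.72. df = 3, critical = 7.815. Reject H₀.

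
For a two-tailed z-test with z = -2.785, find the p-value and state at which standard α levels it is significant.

p = 2·P(Z > |-2.785|) = 2·(1 - Φ(2.785)) ≈ 0.0054. Significant at α = 0.1; Significant at α = 0.05; Significant at α = 0.01.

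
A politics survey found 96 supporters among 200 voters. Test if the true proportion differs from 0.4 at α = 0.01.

p̂ = 0.48, p₀ = 0.4. z = (p̂ - p₀)/√(p₀(1-p₀)/n) = 2.309. Critical: ±2.576. Fail to reject H₀.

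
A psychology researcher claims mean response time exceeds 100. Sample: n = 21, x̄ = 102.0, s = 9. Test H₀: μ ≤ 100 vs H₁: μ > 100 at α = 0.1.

t = (102.0 - 100)/(9/√21) = 1.018, df = 20. Critical t = 1.325. Fail to reject H₀.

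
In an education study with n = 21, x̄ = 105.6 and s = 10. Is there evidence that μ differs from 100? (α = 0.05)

t = (x̄ - μ₀)/(s/√n) = (105.6 - 100)/(10/√21) = 2.566. df = 20, critical t = ±2.086. Reject H₀.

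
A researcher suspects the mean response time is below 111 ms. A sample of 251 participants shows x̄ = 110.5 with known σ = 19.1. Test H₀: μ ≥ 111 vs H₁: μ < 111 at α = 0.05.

z = -0.415. Critical value: -1.645. Fail to reject H₀.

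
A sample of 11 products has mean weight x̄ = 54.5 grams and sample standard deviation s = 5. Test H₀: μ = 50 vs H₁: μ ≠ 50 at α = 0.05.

t = (x̄ - μ₀)/(s/√n) = (54.5 - 50)/(5/√11) = 2.985. df = 10, critical t = ±2.228. Reject H₀.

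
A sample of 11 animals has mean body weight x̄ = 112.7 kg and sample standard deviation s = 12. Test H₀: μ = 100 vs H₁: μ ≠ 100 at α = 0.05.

t = (x̄ - μ₀)/(s/√n) = (112.7 - 100)/(12/√11) = 3.51. df = 10, critical t = ±2.228. Reject H₀.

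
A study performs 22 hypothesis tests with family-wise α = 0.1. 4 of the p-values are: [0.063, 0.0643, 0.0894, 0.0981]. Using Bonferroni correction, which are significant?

Bonferroni α = 0.1/22 = 0.00455. None of the given p-values are significant.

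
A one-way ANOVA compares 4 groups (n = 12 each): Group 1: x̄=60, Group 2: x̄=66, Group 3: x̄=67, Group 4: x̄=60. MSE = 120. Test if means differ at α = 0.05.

Grand mean = 63.25. SS_between = 513.0, MS_between = 171.0. F = 1.425, F_crit ≈ 2.816. Fail to reject H₀.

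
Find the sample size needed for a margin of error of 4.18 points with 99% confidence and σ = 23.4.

n = (z*σ/E)² = (2.576×23.4/4.18)² = 208.0 → n = 208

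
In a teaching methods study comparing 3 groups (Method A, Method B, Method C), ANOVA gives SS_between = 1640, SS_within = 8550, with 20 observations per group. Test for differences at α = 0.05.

df_between = 2, df_within = 57. F = MS_between/MS_within = 820.0/150.0 = 5.467. F_crit ≈ 3.159. Reject H₀. At least one mean differs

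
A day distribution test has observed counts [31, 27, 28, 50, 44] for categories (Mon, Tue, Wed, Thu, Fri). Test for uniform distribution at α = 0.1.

Expected = 36 each. χ² = Σ(O-E)²/E = 11.944. df = 4, critical value = 7.779. Reject H₀.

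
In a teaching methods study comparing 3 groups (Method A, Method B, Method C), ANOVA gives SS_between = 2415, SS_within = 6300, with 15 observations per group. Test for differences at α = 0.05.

df_between = 2, df_within = 42. F = MS_between/MS_within = 1207.5/150.0 = 8.05. F_crit ≈ 3.22. Reject H₀. At least one mean differs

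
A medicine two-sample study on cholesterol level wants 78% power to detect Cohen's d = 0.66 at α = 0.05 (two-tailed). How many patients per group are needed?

z_{α/2} = 1.96, z_β = Φ⁻¹(0.78) = 0.772. For medium effect (d = 0.66): n per group = 2(z_{α/2} + z_β)²/d² = 2(1.96 + 0.772)²/0.66² = 34.3 → 35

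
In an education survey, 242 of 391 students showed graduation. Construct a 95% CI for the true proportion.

p̂ = 0.619. CI = p̂ ± z*√(p̂(1-p̂)/n) = (0.571, 0.667)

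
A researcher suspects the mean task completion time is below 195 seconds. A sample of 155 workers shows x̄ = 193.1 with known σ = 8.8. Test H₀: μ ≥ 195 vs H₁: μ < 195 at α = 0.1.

z = -2.688. Critical value: -1.28. Reject H₀.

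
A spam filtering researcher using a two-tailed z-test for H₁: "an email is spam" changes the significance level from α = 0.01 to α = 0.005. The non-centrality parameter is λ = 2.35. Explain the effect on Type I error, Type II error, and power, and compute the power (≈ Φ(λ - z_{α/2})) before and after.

Decreasing α from 0.01 to 0.005:
• Type I error rate decreases (α is the Type I rate by definition).
• Critical value moves from z_{α/2} = 2.576 to 2.807, so power = Φ(λ - z_{α/2}) goes from Φ(2.35 - 2.576) = 0.411 to Φ(2.35 - 2.807) = 0.324.
• Type II error rate β = 1 - power therefore increases (0.589 → 0.676).
Appropriate when false positives are costly — here, a legitimate email is sent to the spam folder and the user misses it.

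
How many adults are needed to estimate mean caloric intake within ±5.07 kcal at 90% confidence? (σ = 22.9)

n = (z*σ/E)² = (1.645×22.9/5.07)² = 55.2 → n = 56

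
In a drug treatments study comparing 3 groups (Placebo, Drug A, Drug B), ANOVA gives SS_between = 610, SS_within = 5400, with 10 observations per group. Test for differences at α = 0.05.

df_between = 2, df_within = 27. F = MS_between/MS_within = 305.0/200.0 = 1.525. F_crit ≈ 3.354. Fail to reject H₀.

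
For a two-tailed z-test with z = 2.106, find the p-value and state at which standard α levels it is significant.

p = 2·P(Z > |2.106|) = 2·(1 - Φ(2.106)) ≈ 0.0352. Significant at α = 0.1; Significant at α = 0.05.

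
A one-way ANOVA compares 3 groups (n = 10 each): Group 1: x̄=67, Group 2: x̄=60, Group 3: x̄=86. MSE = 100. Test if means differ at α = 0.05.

Grand mean = 71.0. SS_between = 3620.0, MS_between = 1810.0. F = 18.1, F_crit ≈ 3.354. Reject H₀.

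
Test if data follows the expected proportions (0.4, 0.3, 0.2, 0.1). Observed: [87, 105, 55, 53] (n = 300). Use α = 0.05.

Expected: [120.0, 90.0, 60.0, 30.0]. χ² = 29.625. df = 3, critical = 7.815. Reject H₀.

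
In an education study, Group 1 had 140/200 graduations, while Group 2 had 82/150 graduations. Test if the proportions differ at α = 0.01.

p̂₁ = 0.7, p̂₂ = 0.547, pooled p̂ = 0.634. z = 2.947. Critical: ±2.576. Reject H₀.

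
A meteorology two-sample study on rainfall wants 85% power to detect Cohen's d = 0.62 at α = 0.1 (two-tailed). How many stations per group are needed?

z_{α/2} = 1.645, z_β = Φ⁻¹(0.85) = 1.036. For medium effect (d = 0.62): n per group = 2(z_{α/2} + z_β)²/d² = 2(1.645 + 1.036)²/0.62² = 37.4 → 38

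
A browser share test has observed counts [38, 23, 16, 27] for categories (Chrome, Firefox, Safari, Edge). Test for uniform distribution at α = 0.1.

Expected = 26 each. χ² = Σ(O-E)²/E = 9.769. df = 3, critical value = 6.251. Reject H₀.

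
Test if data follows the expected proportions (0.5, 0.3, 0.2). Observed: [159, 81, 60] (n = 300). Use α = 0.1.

Expected: [150.0, 90.0, 60.0]. χ² = 1.44. df = 2, critical = 4.605. Fail to reject H₀.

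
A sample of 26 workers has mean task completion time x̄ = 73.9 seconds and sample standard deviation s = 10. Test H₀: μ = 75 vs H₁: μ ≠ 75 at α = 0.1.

t = (x̄ - μ₀)/(s/√n) = (73.9 - 75)/(10/√26) = -0.561. df = 25, critical t = ±1.708. Fail to reject H₀.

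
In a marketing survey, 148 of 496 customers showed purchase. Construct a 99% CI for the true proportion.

p̂ = 0.298. CI = p̂ ± z*√(p̂(1-p̂)/n) = (0.245, 0.351)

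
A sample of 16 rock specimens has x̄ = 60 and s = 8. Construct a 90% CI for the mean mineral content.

CI = x̄ ± t*(s/√n) = 60 ± 1.753(8/√16) = (56.49, 63.51)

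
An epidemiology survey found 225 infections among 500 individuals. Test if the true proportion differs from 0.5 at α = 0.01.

p̂ = 0.45, p₀ = 0.5. z = (p̂ - p₀)/√(p₀(1-p₀)/n) = -2.236. Critical: ±2.576. Fail to reject H₀.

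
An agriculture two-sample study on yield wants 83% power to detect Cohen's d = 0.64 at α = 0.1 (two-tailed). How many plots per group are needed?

z_{α/2} = 1.645, z_β = Φ⁻¹(0.83) = 0.954. For medium effect (d = 0.64): n per group = 2(z_{α/2} + z_β)²/d² = 2(1.645 + 0.954)²/0.64² = 33.0 → 33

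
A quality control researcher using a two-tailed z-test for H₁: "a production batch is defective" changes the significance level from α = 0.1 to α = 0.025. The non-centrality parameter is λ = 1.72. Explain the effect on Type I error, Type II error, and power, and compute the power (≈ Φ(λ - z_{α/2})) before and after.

Decreasing α from 0.1 to 0.025:
• Type I error rate decreases (α is the Type I rate by definition).
• Critical value moves from z_{α/2} = 1.645 to 2.241, so power = Φ(λ - z_{α/2}) goes from Φ(1.72 - 1.645) = 0.53 to Φ(1.72 - 2.241) = 0.301.
• Type II error rate β = 1 - power therefore increases (0.47 → 0.699).
Appropriate when false positives are costly — here, scrapping a good batch — wasted material and cost for no reason.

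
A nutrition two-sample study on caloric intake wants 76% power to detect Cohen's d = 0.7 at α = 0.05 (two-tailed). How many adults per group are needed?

z_{α/2} = 1.96, z_β = Φ⁻¹(0.76) = 0.706. For medium effect (d = 0.7): n per group = 2(z_{α/2} + z_β)²/d² = 2(1.96 + 0.706)²/0.7² = 29.01 → 30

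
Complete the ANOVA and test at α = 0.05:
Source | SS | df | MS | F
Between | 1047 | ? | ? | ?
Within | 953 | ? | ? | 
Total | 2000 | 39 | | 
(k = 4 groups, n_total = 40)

df_between = 3, df_within = 36. MS_between = 349.0, MS_within = 26.47. F = 13.184, F_crit ≈ 2.866. Reject H₀.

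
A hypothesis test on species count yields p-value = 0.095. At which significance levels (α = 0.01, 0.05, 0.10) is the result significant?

p = 0.095. Significant at: α = 0.1.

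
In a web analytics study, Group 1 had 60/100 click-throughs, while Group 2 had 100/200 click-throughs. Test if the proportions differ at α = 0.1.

p̂₁ = 0.6, p̂₂ = 0.5, pooled p̂ = 0.533. z = 1.637. Critical: ±1.645. Fail to reject H₀.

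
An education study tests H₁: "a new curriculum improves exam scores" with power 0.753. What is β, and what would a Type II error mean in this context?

β = 1 - power = 1 - 0.753 = 0.247. A Type II error is failing to reject H₀ when H₀ is false (false negative) — here, failing to conclude that a new curriculum improves exam scores when in fact it is true. Consequence: keeping the old curriculum when the new one would have helped students.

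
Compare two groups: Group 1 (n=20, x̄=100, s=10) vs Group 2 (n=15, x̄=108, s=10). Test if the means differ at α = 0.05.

Pooled sp = 10.0. t = -2.342, df = 33. Critical t = ±2.035. Reject H₀.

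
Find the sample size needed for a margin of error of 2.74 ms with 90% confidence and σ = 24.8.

n = (z*σ/E)² = (1.645×24.8/2.74)² = 221.7 → n = 222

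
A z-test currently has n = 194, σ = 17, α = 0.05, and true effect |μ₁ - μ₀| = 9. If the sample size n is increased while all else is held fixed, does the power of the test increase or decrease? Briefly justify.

Power increases: a larger n shrinks the standard error σ/√n, moving the sampling distribution under H₁ further from the critical value.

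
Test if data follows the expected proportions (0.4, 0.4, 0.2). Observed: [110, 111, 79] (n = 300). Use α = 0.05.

Expected: [120.0, 120.0, 60.0]. χ² = 7.525. df = 2, critical = 5.991. Reject H₀.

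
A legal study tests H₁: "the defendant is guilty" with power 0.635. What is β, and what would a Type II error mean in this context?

β = 1 - power = 1 - 0.635 = 0.365. A Type II error is failing to reject H₀ when H₀ is false (false negative) — here, failing to conclude that the defendant is guilty when in fact it is true. Consequence: acquitting a guilty person.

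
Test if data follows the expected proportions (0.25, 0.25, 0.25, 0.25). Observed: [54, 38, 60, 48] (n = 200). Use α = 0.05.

Expected: [50.0, 50.0, 50.0, 50.0]. χ² = 5.28. df = 3, critical = 7.815. Fail to reject H₀.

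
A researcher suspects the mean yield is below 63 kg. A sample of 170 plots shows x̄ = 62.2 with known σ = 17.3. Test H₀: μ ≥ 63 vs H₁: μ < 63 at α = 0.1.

z = -0.603. Critical value: -1.28. Fail to reject H₀.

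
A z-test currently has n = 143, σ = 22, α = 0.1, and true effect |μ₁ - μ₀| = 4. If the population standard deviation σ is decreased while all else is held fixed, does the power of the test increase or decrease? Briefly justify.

Power increases: a smaller σ shrinks the standard error σ/√n, moving the sampling distribution under H₁ further from the critical value.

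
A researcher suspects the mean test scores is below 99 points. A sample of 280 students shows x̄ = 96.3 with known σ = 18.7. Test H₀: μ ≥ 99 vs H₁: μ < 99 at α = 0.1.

z = -2.416. Critical value: -1.28. Reject H₀.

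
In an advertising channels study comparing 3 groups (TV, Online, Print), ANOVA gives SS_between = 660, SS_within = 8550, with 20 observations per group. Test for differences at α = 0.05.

df_between = 2, df_within = 57. F = MS_between/MS_within = 330.0/150.0 = 2.2. F_crit ≈ 3.159. Fail to reject H₀.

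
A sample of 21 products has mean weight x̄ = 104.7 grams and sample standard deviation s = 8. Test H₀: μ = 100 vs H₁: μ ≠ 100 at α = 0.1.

t = (x̄ - μ₀)/(s/√n) = (104.7 - 100)/(8/√21) = 2.692. df = 20, critical t = ±1.725. Reject H₀.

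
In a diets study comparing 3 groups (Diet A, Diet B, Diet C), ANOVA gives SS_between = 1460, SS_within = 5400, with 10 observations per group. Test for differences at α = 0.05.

df_between = 2, df_within = 27. F = MS_between/MS_within = 730.0/200.0 = 3.65. F_crit ≈ 3.354. Reject H₀. At least one mean differs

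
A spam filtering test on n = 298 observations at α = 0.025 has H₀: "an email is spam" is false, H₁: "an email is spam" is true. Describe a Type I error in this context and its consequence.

Type I error: rejecting H₀ when it is true — concluding that an email is spam when in fact it is not. Consequence: a legitimate email is sent to the spam folder and the user misses it.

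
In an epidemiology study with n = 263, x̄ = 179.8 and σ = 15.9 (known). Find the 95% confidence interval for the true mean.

CI = x̄ ± z*(σ/√n) = 179.8 ± 1.96(15.9/√263) = 179.8 ± 1.92 = (177.88, 181.72)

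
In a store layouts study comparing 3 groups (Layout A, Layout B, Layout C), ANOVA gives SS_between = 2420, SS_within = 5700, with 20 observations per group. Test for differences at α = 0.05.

df_between = 2, df_within = 57. F = MS_between/MS_within = 1210.0/100.0 = 12.1. F_crit ≈ 3.159. Reject H₀. At least one mean differs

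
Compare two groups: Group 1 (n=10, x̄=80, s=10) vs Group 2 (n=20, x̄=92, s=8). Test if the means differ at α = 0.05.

Pooled sp = 8.69. t = -3.564, df = 28. Critical t = ±2.048. Reject H₀.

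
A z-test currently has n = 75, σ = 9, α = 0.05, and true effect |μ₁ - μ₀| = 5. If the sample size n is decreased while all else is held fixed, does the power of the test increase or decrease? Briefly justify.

Power decreases: a smaller n inflates the standard error σ/√n, pulling the sampling distribution under H₁ back toward the critical value.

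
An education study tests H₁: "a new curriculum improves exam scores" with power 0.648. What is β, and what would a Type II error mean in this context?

β = 1 - power = 1 - 0.648 = 0.352. A Type II error is failing to reject H₀ when H₀ is false (false negative) — here, failing to conclude that a new curriculum improves exam scores when in fact it is true. Consequence: keeping the old curriculum when the new one would have helped students.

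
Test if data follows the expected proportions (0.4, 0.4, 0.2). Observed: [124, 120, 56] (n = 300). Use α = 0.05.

Expected: [120.0, 120.0, 60.0]. χ² = 0.4. df = 2, critical = 5.991. Fail to reject H₀.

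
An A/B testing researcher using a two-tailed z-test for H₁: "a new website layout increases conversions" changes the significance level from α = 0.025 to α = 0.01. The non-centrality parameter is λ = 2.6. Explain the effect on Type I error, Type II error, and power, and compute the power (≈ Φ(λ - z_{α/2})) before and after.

Decreasing α from 0.025 to 0.01:
• Type I error rate decreases (α is the Type I rate by definition).
• Critical value moves from z_{α/2} = 2.241 to 2.576, so power = Φ(λ - z_{α/2}) goes from Φ(2.6 - 2.241) = 0.64 to Φ(2.6 - 2.576) = 0.51.
• Type II error rate β = 1 - power therefore increases (0.36 → 0.49).
Appropriate when false positives are costly — here, rolling out a layout that doesn't actually help — wasted engineering effort.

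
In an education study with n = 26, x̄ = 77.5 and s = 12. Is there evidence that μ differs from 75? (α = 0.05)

t = (x̄ - μ₀)/(s/√n) = (77.5 - 75)/(12/√26) = 1.062. df = 25, critical t = ±2.06. Fail to reject H₀.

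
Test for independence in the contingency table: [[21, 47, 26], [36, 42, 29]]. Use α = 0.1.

χ² = 3.566. df = 2, critical = 4.605. Fail to reject H₀. No evidence of dependence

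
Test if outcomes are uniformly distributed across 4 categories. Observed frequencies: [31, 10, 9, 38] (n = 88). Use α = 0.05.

Expected = 22 each. χ² = Σ(O-E)²/E = 29.545. df = 3, critical value = 7.815. Reject H₀.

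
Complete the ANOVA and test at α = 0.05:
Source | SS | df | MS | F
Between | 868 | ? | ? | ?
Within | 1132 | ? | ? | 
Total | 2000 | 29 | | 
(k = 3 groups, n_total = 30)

df_between = 2, df_within = 27. MS_between = 434.0, MS_within = 41.93. F = 10.352, F_crit ≈ 3.354. Reject H₀.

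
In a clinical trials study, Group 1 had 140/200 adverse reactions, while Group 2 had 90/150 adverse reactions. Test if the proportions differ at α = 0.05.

p̂₁ = 0.7, p̂₂ = 0.6, pooled p̂ = 0.657. z = 1.95. Critical: ±1.96. Fail to reject H₀.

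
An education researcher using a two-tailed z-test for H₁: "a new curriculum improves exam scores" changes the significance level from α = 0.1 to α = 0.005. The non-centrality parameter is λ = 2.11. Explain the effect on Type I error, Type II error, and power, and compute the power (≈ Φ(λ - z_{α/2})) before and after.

Decreasing α from 0.1 to 0.005:
• Type I error rate decreases (α is the Type I rate by definition).
• Critical value moves from z_{α/2} = 1.645 to 2.807, so power = Φ(λ - z_{α/2}) goes from Φ(2.11 - 1.645) = 0.679 to Φ(2.11 - 2.807) = 0.243.
• Type II error rate β = 1 - power therefore increases (0.321 → 0.757).
Appropriate when false positives are costly — here, adopting a curriculum that gives no real benefit — disruption for nothing.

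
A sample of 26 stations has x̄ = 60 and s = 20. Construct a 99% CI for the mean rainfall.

CI = x̄ ± t*(s/√n) = 60 ± 2.787(20/√26) = (49.07, 70.93)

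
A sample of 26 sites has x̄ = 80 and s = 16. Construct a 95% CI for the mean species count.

CI = x̄ ± t*(s/√n) = 80 ± 2.06(16/√26) = (73.54, 86.46)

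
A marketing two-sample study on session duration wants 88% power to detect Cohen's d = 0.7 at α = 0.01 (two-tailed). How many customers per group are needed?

z_{α/2} = 2.576, z_β = Φ⁻¹(0.88) = 1.175. For medium effect (d = 0.7): n per group = 2(z_{α/2} + z_β)²/d² = 2(2.576 + 1.175)²/0.7² = 57.4 → 58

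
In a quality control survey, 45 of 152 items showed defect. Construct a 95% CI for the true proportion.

p̂ = 0.296. CI = p̂ ± z*√(p̂(1-p̂)/n) = (0.223, 0.369)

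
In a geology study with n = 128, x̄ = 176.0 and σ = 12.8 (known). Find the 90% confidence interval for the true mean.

CI = x̄ ± z*(σ/√n) = 176.0 ± 1.645(12.8/√128) = 176.0 ± 1.86 = (174.14, 177.86)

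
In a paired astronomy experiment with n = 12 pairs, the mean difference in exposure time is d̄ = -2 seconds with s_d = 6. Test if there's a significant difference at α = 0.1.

t = d̄/(s_d/√n) = -2/(6/√12) = -1.155. df = 11, critical t = ±1.796. Fail to reject H₀.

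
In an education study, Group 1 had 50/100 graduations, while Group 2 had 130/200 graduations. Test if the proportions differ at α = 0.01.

p̂₁ = 0.5, p̂₂ = 0.65, pooled p̂ = 0.6. z = -2.5. Critical: ±2.576. Fail to reject H₀.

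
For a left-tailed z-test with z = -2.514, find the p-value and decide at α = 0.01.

p = P(Z < -2.514) = Φ(-2.514) ≈ 0.006. Since p < 0.01, reject H₀ (significant) at α = 0.01.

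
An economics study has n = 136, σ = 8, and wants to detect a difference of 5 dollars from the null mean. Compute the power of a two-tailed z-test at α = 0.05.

SE = σ/√n = 8/√136 = 0.686. Non-centrality λ = d/SE = 5/0.686 = 7.289. Power ≈ Φ(λ - z_{α/2}) = Φ(7.289 - 1.96) = Φ(5.329) = 1.0.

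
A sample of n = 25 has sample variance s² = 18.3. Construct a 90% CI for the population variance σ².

df = 24. χ²_{0.05} = 36.415, χ²_{0.95} = 13.848. CI for σ² = ((n-1)s²/χ²_{α/2}, (n-1)s²/χ²_{1-α/2}) = (24·18.3/36.415, 24·18.3/13.848) = (12.06, 31.72)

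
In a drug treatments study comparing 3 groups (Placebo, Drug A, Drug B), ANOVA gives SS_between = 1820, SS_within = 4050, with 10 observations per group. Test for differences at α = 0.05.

df_between = 2, df_within = 27. F = MS_between/MS_within = 910.0/150.0 = 6.067. F_crit ≈ 3.354. Reject H₀. At least one mean differs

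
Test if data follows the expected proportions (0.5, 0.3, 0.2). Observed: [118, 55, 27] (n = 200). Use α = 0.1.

Expected: [100.0, 60.0, 40.0]. χ² = 7.882. df = 2, critical = 4.605. Reject H₀.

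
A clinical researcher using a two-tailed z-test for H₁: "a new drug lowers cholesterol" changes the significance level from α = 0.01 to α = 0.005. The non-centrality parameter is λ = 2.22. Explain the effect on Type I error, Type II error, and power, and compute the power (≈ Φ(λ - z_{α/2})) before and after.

Decreasing α from 0.01 to 0.005:
• Type I error rate decreases (α is the Type I rate by definition).
• Critical value moves from z_{α/2} = 2.576 to 2.807, so power = Φ(λ - z_{α/2}) goes from Φ(2.22 - 2.576) = 0.361 to Φ(2.22 - 2.807) = 0.279.
• Type II error rate β = 1 - power therefore increases (0.639 → 0.721).
Appropriate when false positives are costly — here, approving an ineffective drug — patients take a useless medication and may skip effective alternatives.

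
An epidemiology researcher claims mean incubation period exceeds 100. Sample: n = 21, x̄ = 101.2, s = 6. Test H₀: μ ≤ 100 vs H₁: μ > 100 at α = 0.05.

t = (101.2 - 100)/(6/√21) = 0.917, df = 20. Critical t = 1.725. Fail to reject H₀.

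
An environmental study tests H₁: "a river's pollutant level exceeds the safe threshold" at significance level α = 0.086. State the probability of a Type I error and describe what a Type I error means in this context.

P(Type I error) = α = 0.086. A Type I error is rejecting H₀ when H₀ is actually true (false positive) — here, concluding that a river's pollutant level exceeds the safe threshold when in fact this is not the case. Consequence: shutting down a compliant factory unnecessarily.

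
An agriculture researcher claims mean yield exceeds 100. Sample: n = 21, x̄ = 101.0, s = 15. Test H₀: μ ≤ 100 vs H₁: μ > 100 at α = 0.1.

t = (101.0 - 100)/(15/√21) = 0.306, df = 20. Critical t = 1.325. Fail to reject H₀.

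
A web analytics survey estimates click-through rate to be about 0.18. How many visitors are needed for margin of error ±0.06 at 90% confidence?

n = z²p(1-p)/E² = 1.645²×0.18×0.82/0.06² = 110.9 → n = 111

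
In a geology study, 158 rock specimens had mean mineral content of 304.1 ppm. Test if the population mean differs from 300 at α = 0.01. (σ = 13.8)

z = (x̄ - μ₀)/(σ/√n) = (304.1 - 300)/(13.8/√158) = 3.735. Critical value: ±2.576. Since |3.735| > 2.576, Reject H₀.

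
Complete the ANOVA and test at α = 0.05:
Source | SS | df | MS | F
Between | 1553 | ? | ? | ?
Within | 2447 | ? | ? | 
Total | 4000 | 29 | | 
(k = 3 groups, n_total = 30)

df_between = 2, df_within = 27. MS_between = 776.5, MS_within = 90.63. F = 8.568, F_crit ≈ 3.354. Reject H₀.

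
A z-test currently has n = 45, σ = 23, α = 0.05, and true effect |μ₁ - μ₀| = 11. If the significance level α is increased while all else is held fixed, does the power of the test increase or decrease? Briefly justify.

Power increases: a larger α lowers the critical value, so more of the H₁ sampling distribution falls in the rejection region.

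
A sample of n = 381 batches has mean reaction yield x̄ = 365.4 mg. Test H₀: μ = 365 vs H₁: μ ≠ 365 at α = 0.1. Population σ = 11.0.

z = (x̄ - μ₀)/(σ/√n) = (365.4 - 365)/(11.0/√381) = 0.71. Critical value: ±1.645. Since |0.71| ≤ 1.645, Fail to reject H₀.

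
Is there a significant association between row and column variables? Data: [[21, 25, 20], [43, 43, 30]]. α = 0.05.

χ² = 0.639. df = 2, critical = 5.991. Fail to reject H₀. No evidence of dependence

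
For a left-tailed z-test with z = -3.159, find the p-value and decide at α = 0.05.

p = P(Z < -3.159) = Φ(-3.159) ≈ 0.0008. Since p < 0.05, reject H₀ (significant) at α = 0.05.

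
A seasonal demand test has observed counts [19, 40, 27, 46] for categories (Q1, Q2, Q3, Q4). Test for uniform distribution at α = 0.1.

Expected = 33 each. χ² = Σ(O-E)²/E = 13.636. df = 3, critical value = 6.251. Reject H₀.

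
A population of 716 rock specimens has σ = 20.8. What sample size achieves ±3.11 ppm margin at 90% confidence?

Without FPC: n₀ = (1.645×20.8/3.11)² = 121.042. With FPC: n = n₀N/(n₀+N-1) = 103.7 → n = 104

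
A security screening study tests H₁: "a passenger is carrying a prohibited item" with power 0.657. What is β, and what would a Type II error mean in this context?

β = 1 - power = 1 - 0.657 = 0.343. A Type II error is failing to reject H₀ when H₀ is false (false negative) — here, failing to conclude that a passenger is carrying a prohibited item when in fact it is true. Consequence: letting a prohibited item through — security breach.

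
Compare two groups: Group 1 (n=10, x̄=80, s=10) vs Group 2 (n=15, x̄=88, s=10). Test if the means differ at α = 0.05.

Pooled sp = 10.0. t = -1.96, df = 23. Critical t = ±2.069. Fail to reject H₀.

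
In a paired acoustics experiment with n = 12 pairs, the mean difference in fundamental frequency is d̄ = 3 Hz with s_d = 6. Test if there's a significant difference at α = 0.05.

t = d̄/(s_d/√n) = 3/(6/√12) = 1.732. df = 11, critical t = ±2.201. Fail to reject H₀.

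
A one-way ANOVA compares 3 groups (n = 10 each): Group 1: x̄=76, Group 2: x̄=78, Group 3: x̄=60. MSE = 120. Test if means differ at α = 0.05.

Grand mean = 71.33. SS_between = 1946.67, MS_between = 973.33. F = 8.111, F_crit ≈ 3.354. Reject H₀.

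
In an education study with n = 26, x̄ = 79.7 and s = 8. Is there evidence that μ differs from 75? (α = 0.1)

t = (x̄ - μ₀)/(s/√n) = (79.7 - 75)/(8/√26) = 2.996. df = 25, critical t = ±1.708. Reject H₀.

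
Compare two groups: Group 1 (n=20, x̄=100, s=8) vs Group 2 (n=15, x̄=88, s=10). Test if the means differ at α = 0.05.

Pooled sp = 8.9. t = 3.946, df = 33. Critical t = ±2.035. Reject H₀.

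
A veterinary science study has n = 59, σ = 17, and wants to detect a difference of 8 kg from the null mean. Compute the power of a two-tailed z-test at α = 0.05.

SE = σ/√n = 17/√59 = 2.213. Non-centrality λ = d/SE = 8/2.213 = 3.615. Power ≈ Φ(λ - z_{α/2}) = Φ(3.615 - 1.96) = Φ(1.655) = 0.951.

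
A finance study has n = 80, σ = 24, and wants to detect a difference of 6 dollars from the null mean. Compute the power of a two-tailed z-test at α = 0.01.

SE = σ/√n = 24/√80 = 2.683. Non-centrality λ = d/SE = 6/2.683 = 2.236. Power ≈ Φ(λ - z_{α/2}) = Φ(2.236 - 2.576) = Φ(-0.34) = 0.367.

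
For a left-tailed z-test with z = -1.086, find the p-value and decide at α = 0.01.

p = P(Z < -1.086) = Φ(-1.086) ≈ 0.1387. Since p ≥ 0.01, fail to reject H₀ (not significant) at α = 0.01.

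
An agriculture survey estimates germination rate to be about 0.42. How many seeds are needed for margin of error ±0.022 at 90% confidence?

n = z²p(1-p)/E² = 1.645²×0.42×0.58/0.022² = 1362.0 → n = 1362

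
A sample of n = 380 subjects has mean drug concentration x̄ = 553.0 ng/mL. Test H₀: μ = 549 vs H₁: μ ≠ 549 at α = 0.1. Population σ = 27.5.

z = (x̄ - μ₀)/(σ/√n) = (553.0 - 549)/(27.5/√380) = 2.835. Critical value: ±1.645. Since |2.835| > 1.645, Reject H₀.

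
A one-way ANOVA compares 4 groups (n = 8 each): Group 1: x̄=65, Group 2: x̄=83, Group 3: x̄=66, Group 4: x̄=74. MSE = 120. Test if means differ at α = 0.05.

Grand mean = 72.0. SS_between = 1680.0, MS_between = 560.0. F = 4.667, F_crit ≈ 2.947. Reject H₀.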